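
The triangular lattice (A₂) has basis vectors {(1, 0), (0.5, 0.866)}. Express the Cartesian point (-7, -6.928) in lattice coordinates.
-3b₁ - 8b₂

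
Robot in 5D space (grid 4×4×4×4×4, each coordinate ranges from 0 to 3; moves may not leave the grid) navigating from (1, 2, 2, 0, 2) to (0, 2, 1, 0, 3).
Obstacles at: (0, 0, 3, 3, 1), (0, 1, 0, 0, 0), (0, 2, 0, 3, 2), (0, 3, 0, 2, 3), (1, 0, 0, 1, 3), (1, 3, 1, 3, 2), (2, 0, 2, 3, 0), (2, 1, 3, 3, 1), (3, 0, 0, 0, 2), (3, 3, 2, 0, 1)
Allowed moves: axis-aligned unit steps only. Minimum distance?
3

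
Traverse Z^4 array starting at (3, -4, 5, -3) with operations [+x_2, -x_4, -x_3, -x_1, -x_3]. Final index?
(2, -3, 3, -4)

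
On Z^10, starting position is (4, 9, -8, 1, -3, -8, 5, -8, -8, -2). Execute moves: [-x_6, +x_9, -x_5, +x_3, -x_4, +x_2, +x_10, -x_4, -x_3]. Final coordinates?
(4, 10, -8, -1, -4, -9, 5, -8, -7, -1)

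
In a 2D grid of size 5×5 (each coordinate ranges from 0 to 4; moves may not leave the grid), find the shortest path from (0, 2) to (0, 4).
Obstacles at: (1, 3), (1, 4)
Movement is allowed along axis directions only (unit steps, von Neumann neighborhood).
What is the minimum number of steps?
2
(one shortest path: (0, 2) → (0, 3) → (0, 4))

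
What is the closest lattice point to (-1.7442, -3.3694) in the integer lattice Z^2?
(-2, -3)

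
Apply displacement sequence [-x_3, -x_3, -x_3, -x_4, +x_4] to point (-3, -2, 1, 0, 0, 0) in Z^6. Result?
(-3, -2, -2, 0, 0, 0)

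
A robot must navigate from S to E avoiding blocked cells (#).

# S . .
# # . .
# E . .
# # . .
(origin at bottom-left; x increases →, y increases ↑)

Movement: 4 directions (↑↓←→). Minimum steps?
4
(one shortest path: (1, 3) → (2, 3) → (2, 2) → (2, 1) → (1, 1))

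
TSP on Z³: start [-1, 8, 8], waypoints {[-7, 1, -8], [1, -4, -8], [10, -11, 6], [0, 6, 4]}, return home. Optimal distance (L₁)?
106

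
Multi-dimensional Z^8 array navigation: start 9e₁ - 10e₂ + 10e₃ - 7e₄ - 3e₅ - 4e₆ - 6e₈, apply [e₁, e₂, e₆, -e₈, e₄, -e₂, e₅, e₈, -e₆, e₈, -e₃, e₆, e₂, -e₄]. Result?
(10, -9, 9, -7, -2, -3, 0, -5)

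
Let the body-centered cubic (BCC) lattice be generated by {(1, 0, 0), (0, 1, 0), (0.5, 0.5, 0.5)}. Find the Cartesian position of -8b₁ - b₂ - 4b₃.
(-10, -3, -2)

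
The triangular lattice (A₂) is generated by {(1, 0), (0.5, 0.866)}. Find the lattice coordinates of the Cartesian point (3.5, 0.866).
3b₁ + b₂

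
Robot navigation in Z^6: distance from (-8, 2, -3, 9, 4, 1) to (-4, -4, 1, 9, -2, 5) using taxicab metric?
24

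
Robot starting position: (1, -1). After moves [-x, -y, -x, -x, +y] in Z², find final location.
(-2, -1)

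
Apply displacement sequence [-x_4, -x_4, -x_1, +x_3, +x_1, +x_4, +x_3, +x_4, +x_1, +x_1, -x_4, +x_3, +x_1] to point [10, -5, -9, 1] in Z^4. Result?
(13, -5, -6, 0)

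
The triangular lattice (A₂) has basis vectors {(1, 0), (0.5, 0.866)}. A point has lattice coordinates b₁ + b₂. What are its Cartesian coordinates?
(1.5, 0.866)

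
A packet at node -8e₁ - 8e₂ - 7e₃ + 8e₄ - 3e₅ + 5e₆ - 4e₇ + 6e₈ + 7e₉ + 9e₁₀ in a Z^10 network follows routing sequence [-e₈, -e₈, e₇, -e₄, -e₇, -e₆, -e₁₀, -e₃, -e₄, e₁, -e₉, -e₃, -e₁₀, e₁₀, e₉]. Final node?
(-7, -8, -9, 6, -3, 4, -4, 4, 7, 8)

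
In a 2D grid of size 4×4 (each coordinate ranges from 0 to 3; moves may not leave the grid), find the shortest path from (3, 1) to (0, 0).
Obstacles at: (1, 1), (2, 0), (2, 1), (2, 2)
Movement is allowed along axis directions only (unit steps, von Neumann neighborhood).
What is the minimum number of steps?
8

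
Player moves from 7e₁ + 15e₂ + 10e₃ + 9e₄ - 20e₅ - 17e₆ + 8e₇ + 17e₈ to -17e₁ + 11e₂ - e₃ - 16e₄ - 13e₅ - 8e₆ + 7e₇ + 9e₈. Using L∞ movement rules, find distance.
25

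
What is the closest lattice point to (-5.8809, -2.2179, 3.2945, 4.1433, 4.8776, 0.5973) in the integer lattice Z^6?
(-6, -2, 3, 4, 5, 1)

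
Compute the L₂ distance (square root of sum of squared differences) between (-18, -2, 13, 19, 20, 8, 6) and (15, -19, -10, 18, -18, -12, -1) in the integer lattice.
61.6523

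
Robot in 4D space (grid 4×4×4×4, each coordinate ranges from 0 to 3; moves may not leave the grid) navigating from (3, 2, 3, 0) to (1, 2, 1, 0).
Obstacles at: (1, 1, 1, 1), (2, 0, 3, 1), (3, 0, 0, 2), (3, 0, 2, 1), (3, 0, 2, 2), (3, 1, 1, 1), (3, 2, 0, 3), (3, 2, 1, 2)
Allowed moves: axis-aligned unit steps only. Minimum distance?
4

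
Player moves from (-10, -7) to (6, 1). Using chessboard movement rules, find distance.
16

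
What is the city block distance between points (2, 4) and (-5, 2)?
9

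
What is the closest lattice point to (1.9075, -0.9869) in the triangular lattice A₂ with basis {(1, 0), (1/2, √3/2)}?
(1.5, -0.866)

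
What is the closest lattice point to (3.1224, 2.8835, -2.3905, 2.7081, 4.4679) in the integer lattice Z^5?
(3, 3, -2, 3, 4)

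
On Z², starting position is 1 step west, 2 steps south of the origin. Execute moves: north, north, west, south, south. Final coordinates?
(-2, -2)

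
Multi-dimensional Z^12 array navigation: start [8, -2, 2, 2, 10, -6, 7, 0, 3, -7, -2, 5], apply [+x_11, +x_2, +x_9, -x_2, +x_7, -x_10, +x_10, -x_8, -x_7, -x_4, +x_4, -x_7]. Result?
(8, -2, 2, 2, 10, -6, 6, -1, 4, -7, -1, 5)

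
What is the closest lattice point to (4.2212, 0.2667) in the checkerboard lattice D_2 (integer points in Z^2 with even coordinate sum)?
(4, 0)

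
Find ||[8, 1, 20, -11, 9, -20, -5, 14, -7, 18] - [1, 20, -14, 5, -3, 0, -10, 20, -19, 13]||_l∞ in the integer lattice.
34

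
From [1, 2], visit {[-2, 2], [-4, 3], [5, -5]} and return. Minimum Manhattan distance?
34
(one optimal route: (1, 2) → (-2, 2) → (-4, 3) → (5, -5) → (1, 2))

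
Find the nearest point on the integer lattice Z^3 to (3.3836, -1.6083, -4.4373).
(3, -2, -4)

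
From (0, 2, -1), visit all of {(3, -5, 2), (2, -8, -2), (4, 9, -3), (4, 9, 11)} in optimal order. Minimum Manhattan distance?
55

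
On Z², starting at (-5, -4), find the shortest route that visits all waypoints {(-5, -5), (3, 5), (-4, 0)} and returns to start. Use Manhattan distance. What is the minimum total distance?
36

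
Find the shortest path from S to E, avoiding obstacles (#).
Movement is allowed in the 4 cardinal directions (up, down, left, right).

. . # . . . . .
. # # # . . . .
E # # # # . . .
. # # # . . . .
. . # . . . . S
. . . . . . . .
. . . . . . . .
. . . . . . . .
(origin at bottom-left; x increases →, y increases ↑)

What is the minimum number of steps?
11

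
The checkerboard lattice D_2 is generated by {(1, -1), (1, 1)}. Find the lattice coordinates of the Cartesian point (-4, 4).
-4b₁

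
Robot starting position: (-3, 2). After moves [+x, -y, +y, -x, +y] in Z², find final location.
(-3, 3)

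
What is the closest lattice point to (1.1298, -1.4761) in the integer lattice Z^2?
(1, -1)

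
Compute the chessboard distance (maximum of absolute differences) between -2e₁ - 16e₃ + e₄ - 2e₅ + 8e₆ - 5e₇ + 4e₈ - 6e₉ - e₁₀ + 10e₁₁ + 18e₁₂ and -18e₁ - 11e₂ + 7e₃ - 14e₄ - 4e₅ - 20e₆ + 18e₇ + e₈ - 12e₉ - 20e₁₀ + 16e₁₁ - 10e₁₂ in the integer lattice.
28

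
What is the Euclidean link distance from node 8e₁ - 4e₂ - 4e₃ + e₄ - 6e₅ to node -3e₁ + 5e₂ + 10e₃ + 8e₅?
24.3926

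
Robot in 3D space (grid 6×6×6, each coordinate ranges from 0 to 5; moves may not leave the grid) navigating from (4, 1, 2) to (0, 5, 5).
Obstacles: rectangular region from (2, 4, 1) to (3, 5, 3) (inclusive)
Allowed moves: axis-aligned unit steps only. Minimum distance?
11
(one shortest path: (4, 1, 2) → (3, 1, 2) → (2, 1, 2) → (1, 1, 2) → (0, 1, 2) → (0, 2, 2) → (0, 3, 2) → (0, 4, 2) → (0, 5, 2) → (0, 5, 3) → (0, 5, 4) → (0, 5, 5))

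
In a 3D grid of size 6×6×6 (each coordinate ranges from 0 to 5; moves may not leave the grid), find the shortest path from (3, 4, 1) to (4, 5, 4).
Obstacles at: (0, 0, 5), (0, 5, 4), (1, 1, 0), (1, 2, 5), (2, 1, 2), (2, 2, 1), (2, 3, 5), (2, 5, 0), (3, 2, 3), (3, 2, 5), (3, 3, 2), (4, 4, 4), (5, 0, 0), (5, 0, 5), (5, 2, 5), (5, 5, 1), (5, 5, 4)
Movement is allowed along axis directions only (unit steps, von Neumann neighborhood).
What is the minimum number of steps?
5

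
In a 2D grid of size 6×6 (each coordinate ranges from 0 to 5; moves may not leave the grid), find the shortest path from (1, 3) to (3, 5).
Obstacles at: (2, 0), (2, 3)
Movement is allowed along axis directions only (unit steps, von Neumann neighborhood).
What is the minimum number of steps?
4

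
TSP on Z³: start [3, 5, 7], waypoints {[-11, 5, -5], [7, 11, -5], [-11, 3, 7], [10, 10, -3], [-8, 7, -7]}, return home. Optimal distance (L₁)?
86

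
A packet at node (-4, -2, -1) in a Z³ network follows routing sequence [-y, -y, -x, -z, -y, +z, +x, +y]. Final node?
(-4, -4, -1)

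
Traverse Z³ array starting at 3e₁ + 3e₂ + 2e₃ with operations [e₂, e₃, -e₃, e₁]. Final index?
(4, 4, 2)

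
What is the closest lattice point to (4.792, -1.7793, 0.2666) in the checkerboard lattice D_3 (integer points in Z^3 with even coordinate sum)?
(5, -2, 1)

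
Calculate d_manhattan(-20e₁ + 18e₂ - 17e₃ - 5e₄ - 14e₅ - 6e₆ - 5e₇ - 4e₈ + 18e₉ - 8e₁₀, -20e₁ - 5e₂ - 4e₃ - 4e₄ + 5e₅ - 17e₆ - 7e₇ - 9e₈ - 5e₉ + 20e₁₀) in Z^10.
125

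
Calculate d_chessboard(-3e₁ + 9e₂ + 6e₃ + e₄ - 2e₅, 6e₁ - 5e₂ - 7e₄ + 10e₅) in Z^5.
14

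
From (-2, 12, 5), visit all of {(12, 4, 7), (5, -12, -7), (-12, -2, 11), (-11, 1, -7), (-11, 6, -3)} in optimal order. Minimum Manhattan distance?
119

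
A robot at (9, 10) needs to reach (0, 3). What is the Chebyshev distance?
9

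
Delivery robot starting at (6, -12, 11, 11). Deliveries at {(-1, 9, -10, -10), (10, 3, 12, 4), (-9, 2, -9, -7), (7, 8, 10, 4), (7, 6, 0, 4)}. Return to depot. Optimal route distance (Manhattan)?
170
(one optimal route: (6, -12, 11, 11) → (10, 3, 12, 4) → (7, 8, 10, 4) → (7, 6, 0, 4) → (-1, 9, -10, -10) → (-9, 2, -9, -7) → (6, -12, 11, 11))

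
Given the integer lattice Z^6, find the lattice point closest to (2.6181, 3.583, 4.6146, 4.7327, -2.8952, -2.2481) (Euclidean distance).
(3, 4, 5, 5, -3, -2)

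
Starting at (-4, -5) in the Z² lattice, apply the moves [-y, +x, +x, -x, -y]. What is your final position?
(-3, -7)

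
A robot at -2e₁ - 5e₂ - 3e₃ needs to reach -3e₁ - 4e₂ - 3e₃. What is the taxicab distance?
2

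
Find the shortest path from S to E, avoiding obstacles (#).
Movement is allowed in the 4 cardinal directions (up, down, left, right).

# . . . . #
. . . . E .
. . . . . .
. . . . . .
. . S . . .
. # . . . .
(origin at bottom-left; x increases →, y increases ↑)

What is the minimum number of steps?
5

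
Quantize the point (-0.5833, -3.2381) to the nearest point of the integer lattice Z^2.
(-1, -3)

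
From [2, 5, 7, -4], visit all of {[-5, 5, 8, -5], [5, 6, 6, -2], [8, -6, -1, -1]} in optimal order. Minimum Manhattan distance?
48
(one optimal route: (2, 5, 7, -4) → (-5, 5, 8, -5) → (5, 6, 6, -2) → (8, -6, -1, -1))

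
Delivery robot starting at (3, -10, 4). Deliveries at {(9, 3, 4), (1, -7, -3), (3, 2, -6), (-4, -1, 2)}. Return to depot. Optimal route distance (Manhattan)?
80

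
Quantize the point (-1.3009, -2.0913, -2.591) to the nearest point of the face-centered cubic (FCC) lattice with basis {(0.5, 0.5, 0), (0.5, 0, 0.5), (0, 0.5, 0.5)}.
(-1.5, -2, -2.5)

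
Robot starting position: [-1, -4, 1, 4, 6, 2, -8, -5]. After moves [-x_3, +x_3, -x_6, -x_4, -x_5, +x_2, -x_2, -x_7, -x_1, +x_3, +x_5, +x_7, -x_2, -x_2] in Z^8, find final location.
(-2, -6, 2, 3, 6, 1, -8, -5)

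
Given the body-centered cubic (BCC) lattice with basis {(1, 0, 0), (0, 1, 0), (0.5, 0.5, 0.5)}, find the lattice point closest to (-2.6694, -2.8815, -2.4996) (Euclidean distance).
(-2.5, -2.5, -2.5)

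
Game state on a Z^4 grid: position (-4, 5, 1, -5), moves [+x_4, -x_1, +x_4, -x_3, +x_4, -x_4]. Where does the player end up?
(-5, 5, 0, -3)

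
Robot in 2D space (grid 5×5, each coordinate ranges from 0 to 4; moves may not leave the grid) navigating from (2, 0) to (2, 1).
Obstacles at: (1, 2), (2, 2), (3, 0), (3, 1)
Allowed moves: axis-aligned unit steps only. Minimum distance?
1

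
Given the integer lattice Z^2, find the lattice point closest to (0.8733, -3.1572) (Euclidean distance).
(1, -3)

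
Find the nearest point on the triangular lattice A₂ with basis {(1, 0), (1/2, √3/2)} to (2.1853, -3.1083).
(2, -3.464)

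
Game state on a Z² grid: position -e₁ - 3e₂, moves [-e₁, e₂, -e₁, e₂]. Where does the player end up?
(-3, -1)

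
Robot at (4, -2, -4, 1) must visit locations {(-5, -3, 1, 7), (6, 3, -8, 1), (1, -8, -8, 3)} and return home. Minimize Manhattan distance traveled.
74
(one optimal route: (4, -2, -4, 1) → (-5, -3, 1, 7) → (1, -8, -8, 3) → (6, 3, -8, 1) → (4, -2, -4, 1))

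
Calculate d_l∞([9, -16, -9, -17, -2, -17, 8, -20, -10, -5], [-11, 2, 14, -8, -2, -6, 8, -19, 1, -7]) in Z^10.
23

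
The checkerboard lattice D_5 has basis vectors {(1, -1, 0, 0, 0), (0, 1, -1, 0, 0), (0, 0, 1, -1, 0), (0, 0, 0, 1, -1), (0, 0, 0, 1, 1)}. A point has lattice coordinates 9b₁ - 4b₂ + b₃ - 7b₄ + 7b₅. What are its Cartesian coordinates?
(9, -13, 5, -1, 14)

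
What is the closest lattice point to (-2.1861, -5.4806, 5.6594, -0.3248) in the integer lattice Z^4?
(-2, -5, 6, 0)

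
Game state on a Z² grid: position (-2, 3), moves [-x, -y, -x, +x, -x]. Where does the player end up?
(-4, 2)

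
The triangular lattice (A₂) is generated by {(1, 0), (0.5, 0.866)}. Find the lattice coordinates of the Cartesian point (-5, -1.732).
-4b₁ - 2b₂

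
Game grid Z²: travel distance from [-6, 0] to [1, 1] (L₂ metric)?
7.07107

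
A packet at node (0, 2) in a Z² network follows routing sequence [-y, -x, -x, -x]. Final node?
(-3, 1)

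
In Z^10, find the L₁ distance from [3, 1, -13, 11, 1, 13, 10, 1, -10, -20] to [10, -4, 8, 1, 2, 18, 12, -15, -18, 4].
99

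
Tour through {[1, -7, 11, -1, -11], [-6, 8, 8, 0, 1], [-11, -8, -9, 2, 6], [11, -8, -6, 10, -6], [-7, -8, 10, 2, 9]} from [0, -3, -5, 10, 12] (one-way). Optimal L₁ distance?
171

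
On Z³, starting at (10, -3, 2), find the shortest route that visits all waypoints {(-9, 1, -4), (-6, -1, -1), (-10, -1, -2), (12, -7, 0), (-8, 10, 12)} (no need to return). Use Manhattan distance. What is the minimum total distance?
69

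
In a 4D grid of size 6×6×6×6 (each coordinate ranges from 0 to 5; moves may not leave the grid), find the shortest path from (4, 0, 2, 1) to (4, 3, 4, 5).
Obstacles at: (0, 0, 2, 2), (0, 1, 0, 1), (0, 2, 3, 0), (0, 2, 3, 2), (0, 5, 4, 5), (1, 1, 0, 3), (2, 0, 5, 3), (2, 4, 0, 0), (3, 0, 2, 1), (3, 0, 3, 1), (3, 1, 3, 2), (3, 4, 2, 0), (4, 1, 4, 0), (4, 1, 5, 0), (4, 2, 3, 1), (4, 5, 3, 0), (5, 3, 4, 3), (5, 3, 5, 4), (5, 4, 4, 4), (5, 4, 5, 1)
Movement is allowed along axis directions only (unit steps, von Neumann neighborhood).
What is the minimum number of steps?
9
(one shortest path: (4, 0, 2, 1) → (4, 1, 2, 1) → (4, 2, 2, 1) → (4, 3, 2, 1) → (4, 3, 3, 1) → (4, 3, 4, 1) → (4, 3, 4, 2) → (4, 3, 4, 3) → (4, 3, 4, 4) → (4, 3, 4, 5))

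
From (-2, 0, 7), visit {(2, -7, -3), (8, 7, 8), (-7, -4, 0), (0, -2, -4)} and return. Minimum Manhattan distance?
86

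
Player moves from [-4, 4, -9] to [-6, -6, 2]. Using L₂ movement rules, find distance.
15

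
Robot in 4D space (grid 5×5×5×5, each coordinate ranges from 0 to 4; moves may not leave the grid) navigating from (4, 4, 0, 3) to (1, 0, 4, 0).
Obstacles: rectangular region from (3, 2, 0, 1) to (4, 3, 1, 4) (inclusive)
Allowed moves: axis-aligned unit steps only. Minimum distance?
14
(one shortest path: (4, 4, 0, 3) → (3, 4, 0, 3) → (2, 4, 0, 3) → (1, 4, 0, 3) → (1, 3, 0, 3) → (1, 2, 0, 3) → (1, 1, 0, 3) → (1, 0, 0, 3) → (1, 0, 1, 3) → (1, 0, 2, 3) → (1, 0, 3, 3) → (1, 0, 4, 3) → (1, 0, 4, 2) → (1, 0, 4, 1) → (1, 0, 4, 0))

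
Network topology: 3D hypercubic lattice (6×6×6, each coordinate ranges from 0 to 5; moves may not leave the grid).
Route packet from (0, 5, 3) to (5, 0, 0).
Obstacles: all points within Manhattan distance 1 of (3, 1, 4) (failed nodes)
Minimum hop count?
13
(one shortest path: (0, 5, 3) → (1, 5, 3) → (2, 5, 3) → (3, 5, 3) → (4, 5, 3) → (5, 5, 3) → (5, 4, 3) → (5, 3, 3) → (5, 2, 3) → (5, 1, 3) → (5, 0, 3) → (5, 0, 2) → (5, 0, 1) → (5, 0, 0))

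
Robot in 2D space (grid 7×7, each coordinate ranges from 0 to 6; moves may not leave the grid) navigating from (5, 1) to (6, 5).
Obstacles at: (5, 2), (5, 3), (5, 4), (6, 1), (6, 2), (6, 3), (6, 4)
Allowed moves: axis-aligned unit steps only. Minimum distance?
7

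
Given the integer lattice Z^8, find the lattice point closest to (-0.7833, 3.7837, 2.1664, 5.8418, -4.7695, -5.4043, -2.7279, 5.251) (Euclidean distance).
(-1, 4, 2, 6, -5, -5, -3, 5)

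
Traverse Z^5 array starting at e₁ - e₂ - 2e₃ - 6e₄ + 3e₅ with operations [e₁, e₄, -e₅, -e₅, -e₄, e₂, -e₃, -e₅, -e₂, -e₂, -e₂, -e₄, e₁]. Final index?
(3, -3, -3, -7, 0)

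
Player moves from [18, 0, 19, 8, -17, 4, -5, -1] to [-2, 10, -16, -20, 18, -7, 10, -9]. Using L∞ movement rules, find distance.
35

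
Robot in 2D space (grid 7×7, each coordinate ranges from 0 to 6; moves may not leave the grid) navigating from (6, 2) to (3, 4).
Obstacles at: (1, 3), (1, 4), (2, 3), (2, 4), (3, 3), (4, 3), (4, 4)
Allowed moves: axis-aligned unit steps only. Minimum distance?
7
(one shortest path: (6, 2) → (5, 2) → (5, 3) → (5, 4) → (5, 5) → (4, 5) → (3, 5) → (3, 4))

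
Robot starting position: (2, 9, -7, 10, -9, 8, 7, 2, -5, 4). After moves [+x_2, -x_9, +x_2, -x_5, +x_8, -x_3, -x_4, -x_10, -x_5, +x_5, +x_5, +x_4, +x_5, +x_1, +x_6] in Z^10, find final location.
(3, 11, -8, 10, -8, 9, 7, 3, -6, 3)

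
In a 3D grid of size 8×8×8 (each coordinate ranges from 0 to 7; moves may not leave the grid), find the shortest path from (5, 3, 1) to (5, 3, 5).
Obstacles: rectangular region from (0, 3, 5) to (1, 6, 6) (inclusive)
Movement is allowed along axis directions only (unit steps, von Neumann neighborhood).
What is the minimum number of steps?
4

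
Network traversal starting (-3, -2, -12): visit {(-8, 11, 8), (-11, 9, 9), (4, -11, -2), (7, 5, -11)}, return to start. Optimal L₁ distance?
136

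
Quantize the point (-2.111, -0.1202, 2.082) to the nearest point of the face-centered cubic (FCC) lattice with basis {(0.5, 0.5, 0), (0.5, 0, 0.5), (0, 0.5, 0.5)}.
(-2, 0, 2)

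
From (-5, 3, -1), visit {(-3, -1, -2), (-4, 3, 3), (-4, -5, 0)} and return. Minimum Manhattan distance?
30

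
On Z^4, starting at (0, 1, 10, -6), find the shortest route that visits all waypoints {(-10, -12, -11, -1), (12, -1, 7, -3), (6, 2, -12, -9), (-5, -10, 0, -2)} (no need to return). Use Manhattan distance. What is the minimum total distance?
112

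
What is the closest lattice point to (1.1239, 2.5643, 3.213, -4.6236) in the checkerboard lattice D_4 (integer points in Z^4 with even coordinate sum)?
(1, 3, 3, -5)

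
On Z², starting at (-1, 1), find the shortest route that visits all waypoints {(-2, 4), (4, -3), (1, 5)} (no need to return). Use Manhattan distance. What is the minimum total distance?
19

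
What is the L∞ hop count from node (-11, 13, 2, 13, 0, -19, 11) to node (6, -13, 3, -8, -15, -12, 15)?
26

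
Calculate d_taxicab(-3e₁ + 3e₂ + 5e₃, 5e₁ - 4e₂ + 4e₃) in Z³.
16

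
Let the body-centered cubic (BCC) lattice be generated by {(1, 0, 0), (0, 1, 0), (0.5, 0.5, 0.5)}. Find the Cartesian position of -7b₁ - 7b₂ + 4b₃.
(-5, -5, 2)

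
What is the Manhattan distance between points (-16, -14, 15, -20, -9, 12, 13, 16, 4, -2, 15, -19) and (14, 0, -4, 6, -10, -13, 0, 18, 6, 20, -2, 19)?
209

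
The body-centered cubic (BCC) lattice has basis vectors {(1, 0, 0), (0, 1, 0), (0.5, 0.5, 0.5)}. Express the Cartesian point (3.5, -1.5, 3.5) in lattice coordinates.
-5b₂ + 7b₃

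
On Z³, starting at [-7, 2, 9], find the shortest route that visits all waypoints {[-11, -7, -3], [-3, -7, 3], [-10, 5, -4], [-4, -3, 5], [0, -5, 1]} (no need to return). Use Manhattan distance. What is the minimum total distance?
57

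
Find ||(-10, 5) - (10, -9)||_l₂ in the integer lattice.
24.4131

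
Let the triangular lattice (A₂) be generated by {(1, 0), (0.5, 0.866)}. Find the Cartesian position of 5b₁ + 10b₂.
(10, 8.66)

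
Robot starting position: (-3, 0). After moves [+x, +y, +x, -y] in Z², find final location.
(-1, 0)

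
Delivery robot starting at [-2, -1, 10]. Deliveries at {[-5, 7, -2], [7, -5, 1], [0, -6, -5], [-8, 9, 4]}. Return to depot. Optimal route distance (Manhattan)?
90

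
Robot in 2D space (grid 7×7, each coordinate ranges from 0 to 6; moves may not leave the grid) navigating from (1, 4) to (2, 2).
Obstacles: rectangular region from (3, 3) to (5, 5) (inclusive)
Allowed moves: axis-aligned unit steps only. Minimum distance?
3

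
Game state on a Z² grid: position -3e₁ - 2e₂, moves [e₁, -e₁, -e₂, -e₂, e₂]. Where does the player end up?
(-3, -3)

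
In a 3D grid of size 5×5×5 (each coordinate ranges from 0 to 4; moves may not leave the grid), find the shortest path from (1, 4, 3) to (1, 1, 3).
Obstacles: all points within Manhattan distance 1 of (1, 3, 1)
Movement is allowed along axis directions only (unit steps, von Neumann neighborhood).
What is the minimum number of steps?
3
(one shortest path: (1, 4, 3) → (1, 3, 3) → (1, 2, 3) → (1, 1, 3))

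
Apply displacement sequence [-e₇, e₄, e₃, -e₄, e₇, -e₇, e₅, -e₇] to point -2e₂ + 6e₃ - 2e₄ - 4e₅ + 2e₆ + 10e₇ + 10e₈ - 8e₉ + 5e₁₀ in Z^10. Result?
(0, -2, 7, -2, -3, 2, 8, 10, -8, 5)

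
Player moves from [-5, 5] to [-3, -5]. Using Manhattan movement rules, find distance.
12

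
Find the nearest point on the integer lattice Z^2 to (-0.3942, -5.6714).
(0, -6)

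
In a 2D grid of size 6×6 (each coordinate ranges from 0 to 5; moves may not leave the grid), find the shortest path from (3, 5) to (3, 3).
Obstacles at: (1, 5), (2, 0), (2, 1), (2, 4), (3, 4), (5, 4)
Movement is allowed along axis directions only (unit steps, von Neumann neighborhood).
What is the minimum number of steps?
4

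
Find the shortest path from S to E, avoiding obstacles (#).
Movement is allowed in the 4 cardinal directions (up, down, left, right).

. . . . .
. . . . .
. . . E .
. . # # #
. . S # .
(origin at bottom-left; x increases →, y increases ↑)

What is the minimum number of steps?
5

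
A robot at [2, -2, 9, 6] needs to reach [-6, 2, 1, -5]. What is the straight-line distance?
16.2788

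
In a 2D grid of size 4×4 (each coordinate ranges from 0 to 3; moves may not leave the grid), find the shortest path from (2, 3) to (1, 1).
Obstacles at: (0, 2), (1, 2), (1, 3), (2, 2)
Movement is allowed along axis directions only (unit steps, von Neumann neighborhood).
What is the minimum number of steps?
5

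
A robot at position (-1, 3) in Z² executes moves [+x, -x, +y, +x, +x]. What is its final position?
(1, 4)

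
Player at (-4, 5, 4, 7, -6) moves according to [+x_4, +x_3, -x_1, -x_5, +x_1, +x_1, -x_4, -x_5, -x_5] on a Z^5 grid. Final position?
(-3, 5, 5, 7, -9)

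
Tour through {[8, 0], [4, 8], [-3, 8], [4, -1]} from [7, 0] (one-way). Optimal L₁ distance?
22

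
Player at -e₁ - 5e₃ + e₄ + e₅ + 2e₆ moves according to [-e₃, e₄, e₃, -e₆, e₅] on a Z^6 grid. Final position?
(-1, 0, -5, 2, 2, 1)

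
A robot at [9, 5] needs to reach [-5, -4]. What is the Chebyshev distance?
14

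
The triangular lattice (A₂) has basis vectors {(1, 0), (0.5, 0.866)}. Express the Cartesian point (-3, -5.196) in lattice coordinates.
-6b₂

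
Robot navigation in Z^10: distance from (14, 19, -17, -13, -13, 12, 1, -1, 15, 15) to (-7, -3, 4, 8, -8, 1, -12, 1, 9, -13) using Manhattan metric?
150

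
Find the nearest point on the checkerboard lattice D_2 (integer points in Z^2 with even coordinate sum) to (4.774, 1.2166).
(5, 1)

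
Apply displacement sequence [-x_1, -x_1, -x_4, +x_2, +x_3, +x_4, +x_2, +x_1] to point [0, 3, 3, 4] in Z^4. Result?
(-1, 5, 4, 4)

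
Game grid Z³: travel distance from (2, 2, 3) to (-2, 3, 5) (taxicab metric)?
7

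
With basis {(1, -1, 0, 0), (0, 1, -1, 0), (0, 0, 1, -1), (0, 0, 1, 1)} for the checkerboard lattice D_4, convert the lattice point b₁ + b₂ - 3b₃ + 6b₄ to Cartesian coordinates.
(1, 0, 2, 9)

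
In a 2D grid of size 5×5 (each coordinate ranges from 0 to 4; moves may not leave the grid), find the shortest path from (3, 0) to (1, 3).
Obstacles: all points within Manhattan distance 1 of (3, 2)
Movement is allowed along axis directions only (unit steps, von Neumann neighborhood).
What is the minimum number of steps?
5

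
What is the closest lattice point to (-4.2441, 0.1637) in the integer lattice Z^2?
(-4, 0)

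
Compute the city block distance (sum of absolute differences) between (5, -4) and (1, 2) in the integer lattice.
10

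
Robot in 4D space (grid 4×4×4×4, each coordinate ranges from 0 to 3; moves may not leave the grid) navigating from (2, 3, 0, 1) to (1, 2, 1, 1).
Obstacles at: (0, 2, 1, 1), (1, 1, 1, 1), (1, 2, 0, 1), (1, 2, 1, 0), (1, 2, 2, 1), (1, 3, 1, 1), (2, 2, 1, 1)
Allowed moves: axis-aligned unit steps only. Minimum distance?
5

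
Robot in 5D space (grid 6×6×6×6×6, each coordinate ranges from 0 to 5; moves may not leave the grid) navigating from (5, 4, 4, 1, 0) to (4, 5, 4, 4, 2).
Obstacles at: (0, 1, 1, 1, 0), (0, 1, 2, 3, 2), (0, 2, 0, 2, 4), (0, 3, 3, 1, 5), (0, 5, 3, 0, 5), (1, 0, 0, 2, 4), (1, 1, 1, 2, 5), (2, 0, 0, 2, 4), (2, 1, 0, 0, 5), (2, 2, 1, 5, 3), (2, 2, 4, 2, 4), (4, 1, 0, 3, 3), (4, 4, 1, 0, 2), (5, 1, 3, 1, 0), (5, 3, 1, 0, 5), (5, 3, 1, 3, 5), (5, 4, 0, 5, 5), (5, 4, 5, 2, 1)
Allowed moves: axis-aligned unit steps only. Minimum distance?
7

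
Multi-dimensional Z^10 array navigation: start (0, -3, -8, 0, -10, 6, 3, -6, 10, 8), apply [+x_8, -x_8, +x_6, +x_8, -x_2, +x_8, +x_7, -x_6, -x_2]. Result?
(0, -5, -8, 0, -10, 6, 4, -4, 10, 8)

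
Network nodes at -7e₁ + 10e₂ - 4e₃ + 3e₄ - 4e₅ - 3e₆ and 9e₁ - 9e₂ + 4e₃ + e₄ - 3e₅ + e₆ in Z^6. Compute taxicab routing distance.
50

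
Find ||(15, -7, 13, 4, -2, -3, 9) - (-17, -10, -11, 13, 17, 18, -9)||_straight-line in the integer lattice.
53.066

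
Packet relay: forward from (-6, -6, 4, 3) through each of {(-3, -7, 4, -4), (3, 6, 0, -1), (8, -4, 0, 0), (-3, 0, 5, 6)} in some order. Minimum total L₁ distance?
69
(one optimal route: (-6, -6, 4, 3) → (-3, -7, 4, -4) → (-3, 0, 5, 6) → (3, 6, 0, -1) → (8, -4, 0, 0))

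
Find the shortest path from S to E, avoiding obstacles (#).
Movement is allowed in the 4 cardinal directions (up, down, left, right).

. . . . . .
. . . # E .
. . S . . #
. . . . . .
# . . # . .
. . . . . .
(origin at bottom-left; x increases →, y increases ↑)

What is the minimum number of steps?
3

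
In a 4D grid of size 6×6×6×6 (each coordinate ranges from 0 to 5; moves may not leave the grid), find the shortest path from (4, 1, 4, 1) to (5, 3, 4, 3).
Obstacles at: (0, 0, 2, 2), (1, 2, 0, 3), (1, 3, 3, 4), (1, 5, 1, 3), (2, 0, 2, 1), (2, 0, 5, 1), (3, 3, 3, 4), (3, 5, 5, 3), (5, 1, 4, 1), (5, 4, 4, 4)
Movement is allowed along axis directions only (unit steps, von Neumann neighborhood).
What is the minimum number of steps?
5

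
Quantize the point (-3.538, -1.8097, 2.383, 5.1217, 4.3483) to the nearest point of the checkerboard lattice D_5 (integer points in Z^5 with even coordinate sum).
(-3, -2, 2, 5, 4)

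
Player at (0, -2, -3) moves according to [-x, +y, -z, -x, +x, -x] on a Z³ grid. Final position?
(-2, -1, -4)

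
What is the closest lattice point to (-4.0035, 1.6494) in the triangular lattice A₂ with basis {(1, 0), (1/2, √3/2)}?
(-4, 1.732)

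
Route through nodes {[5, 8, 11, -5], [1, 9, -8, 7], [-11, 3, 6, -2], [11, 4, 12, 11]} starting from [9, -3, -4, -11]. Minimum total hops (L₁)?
137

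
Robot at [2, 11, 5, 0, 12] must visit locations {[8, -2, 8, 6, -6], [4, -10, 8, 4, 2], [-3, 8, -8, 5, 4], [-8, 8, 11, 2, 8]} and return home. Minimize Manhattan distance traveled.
166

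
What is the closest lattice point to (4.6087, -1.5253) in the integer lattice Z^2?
(5, -2)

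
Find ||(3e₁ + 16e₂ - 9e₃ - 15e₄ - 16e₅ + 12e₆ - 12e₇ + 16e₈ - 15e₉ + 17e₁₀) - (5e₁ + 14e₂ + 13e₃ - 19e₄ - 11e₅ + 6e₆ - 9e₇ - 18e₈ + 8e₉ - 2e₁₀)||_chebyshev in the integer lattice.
34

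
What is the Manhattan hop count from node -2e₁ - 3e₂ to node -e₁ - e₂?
3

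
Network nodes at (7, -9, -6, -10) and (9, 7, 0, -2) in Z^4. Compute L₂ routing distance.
18.9737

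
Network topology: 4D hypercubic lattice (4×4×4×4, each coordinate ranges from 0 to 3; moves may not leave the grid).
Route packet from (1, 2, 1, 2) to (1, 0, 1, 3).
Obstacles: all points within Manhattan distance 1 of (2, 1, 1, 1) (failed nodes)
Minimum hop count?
3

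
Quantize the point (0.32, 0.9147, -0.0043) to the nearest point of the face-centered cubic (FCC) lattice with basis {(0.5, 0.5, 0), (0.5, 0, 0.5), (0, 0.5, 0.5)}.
(0, 1, 0)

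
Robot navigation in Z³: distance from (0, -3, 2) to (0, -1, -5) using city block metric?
9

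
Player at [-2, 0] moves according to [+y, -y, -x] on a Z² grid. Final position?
(-3, 0)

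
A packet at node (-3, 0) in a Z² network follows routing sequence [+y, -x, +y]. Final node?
(-4, 2)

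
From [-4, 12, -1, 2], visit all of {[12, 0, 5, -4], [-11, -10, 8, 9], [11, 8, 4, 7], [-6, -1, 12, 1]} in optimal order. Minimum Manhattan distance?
107
(one optimal route: (-4, 12, -1, 2) → (11, 8, 4, 7) → (12, 0, 5, -4) → (-6, -1, 12, 1) → (-11, -10, 8, 9))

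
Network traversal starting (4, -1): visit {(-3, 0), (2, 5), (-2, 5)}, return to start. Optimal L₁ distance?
26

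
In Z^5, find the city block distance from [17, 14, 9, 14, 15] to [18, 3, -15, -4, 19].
58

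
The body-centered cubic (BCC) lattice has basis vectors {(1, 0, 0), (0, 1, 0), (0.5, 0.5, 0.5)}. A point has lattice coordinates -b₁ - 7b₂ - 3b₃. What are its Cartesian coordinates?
(-2.5, -8.5, -1.5)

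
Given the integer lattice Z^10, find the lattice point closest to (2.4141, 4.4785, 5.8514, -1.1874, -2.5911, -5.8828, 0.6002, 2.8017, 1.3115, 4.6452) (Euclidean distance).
(2, 4, 6, -1, -3, -6, 1, 3, 1, 5)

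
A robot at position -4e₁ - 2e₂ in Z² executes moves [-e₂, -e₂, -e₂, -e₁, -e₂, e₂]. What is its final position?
(-5, -5)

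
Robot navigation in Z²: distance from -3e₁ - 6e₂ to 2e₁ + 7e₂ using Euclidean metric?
13.9284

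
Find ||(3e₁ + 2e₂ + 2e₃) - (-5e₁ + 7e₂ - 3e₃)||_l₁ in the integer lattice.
18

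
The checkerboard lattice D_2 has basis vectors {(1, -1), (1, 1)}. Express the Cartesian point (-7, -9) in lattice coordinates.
b₁ - 8b₂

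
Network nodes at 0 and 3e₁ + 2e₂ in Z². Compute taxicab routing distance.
5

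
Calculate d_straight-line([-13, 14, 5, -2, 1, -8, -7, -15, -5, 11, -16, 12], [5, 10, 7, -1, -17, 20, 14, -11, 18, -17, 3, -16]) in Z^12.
66.0908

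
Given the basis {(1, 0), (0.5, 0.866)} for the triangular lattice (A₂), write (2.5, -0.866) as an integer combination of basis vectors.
3b₁ - b₂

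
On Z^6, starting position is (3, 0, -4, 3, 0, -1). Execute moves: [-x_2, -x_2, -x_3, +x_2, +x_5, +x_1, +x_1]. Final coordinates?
(5, -1, -5, 3, 1, -1)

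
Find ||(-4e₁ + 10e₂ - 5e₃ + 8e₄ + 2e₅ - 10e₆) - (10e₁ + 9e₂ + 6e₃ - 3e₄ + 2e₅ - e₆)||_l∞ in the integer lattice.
14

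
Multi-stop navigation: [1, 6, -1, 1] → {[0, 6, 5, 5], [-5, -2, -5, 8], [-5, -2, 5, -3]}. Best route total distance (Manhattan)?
53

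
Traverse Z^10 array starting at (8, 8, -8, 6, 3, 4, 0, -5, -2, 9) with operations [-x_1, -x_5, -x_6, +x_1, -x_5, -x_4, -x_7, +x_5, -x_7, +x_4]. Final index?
(8, 8, -8, 6, 2, 3, -2, -5, -2, 9)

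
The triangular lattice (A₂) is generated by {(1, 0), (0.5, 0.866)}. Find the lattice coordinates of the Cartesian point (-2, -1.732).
-b₁ - 2b₂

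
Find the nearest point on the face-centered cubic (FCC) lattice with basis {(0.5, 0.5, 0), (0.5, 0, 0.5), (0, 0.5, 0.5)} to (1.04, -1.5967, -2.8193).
(1, -1.5, -2.5)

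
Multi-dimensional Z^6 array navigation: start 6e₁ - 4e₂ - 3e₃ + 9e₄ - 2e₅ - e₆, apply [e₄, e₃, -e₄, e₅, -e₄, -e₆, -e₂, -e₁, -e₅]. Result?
(5, -5, -2, 8, -2, -2)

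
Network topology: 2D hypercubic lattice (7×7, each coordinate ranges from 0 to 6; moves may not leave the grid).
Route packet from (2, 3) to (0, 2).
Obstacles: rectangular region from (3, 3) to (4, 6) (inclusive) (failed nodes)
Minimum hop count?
3
(one shortest path: (2, 3) → (1, 3) → (0, 3) → (0, 2))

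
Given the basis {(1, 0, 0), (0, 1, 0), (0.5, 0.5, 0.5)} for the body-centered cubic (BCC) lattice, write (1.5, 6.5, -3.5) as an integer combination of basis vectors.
5b₁ + 10b₂ - 7b₃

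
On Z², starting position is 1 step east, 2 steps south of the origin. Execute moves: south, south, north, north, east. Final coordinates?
(2, -2)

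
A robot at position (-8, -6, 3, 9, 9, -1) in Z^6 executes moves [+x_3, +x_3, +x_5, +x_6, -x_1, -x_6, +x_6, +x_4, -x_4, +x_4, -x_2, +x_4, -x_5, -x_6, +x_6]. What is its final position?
(-9, -7, 5, 11, 9, 0)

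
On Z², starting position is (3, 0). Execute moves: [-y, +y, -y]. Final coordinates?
(3, -1)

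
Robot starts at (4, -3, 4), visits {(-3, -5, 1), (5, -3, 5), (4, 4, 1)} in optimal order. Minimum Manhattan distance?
30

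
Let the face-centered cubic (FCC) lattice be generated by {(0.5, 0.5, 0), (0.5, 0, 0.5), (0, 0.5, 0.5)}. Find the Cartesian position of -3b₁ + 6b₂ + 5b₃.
(1.5, 1, 5.5)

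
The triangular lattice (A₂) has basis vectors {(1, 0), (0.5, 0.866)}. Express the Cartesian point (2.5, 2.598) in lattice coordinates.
b₁ + 3b₂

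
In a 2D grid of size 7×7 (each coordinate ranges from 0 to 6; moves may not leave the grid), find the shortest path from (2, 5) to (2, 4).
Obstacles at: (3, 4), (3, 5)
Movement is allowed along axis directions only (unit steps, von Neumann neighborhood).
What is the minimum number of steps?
1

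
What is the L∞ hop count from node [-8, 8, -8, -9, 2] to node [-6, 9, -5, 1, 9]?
10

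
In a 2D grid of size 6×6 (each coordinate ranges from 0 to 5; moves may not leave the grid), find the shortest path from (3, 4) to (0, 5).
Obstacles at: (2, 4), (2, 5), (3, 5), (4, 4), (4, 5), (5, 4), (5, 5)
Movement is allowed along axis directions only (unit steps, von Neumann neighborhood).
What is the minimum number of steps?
6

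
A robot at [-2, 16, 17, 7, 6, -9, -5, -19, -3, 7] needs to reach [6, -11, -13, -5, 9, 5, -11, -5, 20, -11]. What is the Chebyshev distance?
30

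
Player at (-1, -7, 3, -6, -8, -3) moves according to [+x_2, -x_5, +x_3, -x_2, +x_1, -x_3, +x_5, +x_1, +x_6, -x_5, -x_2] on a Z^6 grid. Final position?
(1, -8, 3, -6, -9, -2)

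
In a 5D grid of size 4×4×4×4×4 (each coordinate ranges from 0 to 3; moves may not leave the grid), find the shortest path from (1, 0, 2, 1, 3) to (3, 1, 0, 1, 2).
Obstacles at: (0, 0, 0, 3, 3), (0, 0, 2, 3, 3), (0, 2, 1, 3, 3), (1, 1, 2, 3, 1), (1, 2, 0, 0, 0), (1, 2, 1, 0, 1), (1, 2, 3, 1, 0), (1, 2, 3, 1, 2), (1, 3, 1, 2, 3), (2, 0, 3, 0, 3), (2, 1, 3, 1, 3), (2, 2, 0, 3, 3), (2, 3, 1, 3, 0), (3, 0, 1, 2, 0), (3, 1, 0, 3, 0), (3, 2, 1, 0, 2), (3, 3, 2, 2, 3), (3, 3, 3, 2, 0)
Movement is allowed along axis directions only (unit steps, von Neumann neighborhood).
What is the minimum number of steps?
6
(one shortest path: (1, 0, 2, 1, 3) → (2, 0, 2, 1, 3) → (3, 0, 2, 1, 3) → (3, 1, 2, 1, 3) → (3, 1, 1, 1, 3) → (3, 1, 0, 1, 3) → (3, 1, 0, 1, 2))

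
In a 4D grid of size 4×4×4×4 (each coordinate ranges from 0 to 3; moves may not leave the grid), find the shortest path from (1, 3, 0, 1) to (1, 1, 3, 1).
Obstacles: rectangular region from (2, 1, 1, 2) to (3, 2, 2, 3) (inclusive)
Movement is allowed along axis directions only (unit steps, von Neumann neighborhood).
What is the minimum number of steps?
5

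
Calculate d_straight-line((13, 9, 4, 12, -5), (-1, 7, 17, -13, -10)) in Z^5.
31.9218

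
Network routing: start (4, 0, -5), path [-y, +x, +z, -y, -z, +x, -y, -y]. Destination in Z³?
(6, -4, -5)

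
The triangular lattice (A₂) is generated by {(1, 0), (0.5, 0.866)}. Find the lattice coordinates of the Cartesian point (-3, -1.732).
-2b₁ - 2b₂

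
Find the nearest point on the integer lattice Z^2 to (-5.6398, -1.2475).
(-6, -1)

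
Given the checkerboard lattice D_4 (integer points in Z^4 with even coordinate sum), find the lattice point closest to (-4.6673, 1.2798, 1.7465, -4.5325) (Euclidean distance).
(-5, 1, 2, -4)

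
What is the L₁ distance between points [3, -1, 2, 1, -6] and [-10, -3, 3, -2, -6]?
19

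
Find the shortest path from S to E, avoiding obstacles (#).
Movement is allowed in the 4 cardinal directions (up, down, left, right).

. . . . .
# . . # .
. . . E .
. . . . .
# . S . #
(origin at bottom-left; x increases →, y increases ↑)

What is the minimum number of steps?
3
(one shortest path: (2, 0) → (3, 0) → (3, 1) → (3, 2))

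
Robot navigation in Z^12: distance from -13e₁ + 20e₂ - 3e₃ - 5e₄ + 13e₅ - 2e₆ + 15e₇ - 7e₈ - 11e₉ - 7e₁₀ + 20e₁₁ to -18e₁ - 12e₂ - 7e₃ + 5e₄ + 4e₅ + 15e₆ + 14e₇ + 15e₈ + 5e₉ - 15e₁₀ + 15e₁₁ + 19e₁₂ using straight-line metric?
52.2111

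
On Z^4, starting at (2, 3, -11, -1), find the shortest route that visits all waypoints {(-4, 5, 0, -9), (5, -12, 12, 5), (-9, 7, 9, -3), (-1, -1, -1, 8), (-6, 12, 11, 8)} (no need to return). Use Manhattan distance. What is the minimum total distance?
133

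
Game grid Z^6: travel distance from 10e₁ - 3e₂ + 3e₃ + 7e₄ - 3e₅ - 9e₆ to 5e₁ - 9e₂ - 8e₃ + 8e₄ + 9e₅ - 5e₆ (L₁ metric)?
39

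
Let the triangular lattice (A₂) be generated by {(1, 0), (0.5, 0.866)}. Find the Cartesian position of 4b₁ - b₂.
(3.5, -0.866)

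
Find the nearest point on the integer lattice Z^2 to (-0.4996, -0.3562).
(0, 0)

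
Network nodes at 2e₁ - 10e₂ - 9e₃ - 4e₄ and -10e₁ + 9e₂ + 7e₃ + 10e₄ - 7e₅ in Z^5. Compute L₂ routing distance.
31.7175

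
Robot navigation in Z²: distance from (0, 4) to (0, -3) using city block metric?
7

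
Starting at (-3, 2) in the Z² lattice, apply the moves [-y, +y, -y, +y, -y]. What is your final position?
(-3, 1)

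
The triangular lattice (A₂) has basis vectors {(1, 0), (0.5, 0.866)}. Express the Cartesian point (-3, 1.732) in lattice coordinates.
-4b₁ + 2b₂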